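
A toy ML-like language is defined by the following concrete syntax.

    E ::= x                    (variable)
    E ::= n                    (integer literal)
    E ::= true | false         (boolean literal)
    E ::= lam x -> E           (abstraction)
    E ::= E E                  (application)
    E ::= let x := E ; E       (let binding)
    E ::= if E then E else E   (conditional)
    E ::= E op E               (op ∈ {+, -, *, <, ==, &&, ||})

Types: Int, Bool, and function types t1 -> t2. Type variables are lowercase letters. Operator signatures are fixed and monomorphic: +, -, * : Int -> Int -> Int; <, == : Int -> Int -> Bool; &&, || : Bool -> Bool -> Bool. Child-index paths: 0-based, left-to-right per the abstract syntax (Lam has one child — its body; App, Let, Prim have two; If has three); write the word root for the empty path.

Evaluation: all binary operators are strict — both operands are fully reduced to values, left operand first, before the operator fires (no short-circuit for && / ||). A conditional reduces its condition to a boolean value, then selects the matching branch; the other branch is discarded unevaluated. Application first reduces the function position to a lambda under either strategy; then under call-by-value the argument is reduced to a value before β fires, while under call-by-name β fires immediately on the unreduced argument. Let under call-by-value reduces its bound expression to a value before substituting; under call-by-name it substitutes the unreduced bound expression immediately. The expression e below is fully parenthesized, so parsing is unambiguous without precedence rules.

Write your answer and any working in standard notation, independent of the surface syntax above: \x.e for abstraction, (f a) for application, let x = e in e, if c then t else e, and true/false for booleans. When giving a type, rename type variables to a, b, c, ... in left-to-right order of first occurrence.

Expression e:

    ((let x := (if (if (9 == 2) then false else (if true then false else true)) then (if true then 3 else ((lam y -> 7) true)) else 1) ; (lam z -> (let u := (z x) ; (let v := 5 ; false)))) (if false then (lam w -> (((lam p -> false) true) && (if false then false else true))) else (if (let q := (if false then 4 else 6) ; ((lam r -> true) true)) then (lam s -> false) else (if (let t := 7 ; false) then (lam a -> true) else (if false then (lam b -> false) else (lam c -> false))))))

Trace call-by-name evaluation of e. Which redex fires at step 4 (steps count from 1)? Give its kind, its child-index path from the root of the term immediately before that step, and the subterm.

Answer: let at root : (let v = 5 in false)

Derivation:
step 0: ((let x = (if (if (9 == 2) then false else (if true then false else true)) then (if true then 3 else ((\y.7) true)) else 1) in (\z.(let u = (z x) in (let v = 5 in false)))) (if false then (\w.(((\p.false) true) && (if false then false else true))) else (if (let q = (if false then 4 else 6) in ((\r.true) true)) then (\s.false) else (if (let t = 7 in false) then (\a.true) else (if false then (\b.false) else (\c.false))))))
step 1: [let@0] ((\z.(let u = (z (if (if (9 == 2) then false else (if true then false else true)) then (if true then 3 else ((\y.7) true)) else 1)) in (let v = 5 in false))) (if false then (\w.(((\p.false) true) && (if false then false else true))) else (if (let q = (if false then 4 else 6) in ((\r.true) true)) then (\s.false) else (if (let t = 7 in false) then (\a.true) else (if false then (\b.false) else (\c.false))))))
step 2: [beta@root] (let u = ((if false then (\w.(((\p.false) true) && (if false then false else true))) else (if (let q = (if false then 4 else 6) in ((\r.true) true)) then (\s.false) else (if (let t = 7 in false) then (\a.true) else (if false then (\b.false) else (\c.false))))) (if (if (9 == 2) then false else (if true then false else true)) then (if true then 3 else ((\y.7) true)) else 1)) in (let v = 5 in false))
step 3: [let@root] (let v = 5 in false)
step 4: [let@root] false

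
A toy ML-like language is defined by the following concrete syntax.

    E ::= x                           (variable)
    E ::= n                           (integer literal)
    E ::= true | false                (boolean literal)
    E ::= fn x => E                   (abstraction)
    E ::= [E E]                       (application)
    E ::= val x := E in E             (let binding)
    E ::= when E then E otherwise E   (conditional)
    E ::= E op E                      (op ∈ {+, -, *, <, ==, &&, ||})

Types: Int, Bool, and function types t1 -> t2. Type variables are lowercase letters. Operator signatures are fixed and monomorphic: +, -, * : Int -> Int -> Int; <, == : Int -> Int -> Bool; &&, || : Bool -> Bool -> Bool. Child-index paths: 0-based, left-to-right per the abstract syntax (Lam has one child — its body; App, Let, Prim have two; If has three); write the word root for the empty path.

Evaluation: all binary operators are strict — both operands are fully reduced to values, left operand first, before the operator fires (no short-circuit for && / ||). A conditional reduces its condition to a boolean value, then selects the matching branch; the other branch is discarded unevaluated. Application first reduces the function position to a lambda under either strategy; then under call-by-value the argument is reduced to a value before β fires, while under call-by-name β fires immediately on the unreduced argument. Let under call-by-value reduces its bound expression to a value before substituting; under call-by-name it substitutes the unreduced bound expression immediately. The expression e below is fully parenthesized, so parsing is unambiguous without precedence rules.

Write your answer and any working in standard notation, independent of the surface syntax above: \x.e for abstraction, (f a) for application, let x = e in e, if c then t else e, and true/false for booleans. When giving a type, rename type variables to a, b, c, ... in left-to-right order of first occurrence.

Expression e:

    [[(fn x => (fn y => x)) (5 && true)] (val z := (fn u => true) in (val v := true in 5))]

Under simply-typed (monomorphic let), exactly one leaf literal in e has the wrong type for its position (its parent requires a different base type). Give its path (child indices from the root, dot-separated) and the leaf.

Trace:
x : a
\y._ : b -> a
\x._ : a -> b -> a
  unify Int ~ Bool
  FAIL: mismatch Int ~ Bool

Answer: 0.1.0 : 5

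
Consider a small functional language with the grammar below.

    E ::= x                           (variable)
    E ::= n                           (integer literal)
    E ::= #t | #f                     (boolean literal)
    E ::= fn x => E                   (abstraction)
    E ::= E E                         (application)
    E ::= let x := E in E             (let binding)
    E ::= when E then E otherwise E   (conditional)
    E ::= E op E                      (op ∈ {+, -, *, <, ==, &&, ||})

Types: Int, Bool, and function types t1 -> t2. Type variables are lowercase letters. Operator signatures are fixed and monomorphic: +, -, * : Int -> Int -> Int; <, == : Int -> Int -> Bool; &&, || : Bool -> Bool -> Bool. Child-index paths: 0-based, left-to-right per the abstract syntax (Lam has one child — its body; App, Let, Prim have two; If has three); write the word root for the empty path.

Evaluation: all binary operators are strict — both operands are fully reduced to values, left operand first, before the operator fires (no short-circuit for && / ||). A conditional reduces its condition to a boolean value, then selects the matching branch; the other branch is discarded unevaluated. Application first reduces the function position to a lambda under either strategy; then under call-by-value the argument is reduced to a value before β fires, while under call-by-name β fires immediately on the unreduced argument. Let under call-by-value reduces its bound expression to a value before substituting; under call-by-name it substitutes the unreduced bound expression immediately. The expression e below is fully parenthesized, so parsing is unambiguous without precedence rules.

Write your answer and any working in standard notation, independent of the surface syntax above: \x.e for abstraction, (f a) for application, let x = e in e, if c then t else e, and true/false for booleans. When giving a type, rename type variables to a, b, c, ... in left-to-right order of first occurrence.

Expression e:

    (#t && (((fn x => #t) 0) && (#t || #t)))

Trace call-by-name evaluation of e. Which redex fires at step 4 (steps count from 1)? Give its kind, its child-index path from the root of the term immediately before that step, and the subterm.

Derivation:
step 0: (true && (((\x.true) 0) && (true || true)))
step 1: [beta@1.0] (true && (true && (true || true)))
step 2: [delta@1.1] (true && (true && true))
step 3: [delta@1] (true && true)
step 4: [delta@root] true

Answer: delta at root : (true && true)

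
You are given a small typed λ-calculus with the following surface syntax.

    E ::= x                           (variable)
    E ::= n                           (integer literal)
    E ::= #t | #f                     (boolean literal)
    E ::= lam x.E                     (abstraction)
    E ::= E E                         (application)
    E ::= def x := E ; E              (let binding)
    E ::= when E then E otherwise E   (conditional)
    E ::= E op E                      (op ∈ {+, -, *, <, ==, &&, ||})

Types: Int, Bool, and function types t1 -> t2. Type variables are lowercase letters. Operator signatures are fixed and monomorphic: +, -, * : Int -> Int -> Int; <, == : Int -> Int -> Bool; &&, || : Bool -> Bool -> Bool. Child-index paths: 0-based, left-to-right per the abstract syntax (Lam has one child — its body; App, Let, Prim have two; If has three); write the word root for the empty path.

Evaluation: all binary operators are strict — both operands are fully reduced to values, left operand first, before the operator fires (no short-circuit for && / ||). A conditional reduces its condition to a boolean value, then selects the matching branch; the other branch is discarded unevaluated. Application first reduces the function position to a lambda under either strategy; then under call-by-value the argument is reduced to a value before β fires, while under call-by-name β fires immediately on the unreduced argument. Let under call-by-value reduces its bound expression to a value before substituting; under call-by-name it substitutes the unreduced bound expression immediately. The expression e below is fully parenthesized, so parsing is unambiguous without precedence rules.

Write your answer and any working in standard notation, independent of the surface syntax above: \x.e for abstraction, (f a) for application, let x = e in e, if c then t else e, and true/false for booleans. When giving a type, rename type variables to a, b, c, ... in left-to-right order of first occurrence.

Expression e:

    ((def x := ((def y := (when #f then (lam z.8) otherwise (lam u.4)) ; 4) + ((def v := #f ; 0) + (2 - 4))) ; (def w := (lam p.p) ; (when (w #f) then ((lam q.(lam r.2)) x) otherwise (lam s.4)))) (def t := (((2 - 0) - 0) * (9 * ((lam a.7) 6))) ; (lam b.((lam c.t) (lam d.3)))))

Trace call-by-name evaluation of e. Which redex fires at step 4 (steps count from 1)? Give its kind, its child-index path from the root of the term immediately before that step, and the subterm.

Working:
step 0: ((let x = ((let y = (if false then (\z.8) else (\u.4)) in 4) + ((let v = false in 0) + (2 - 4))) in (let w = (\p.p) in (if (w false) then ((\q.(\r.2)) x) else (\s.4)))) (let t = (((2 - 0) - 0) * (9 * ((\a.7) 6))) in (\b.((\c.t) (\d.3)))))
step 1: [let@0] ((let w = (\p.p) in (if (w false) then ((\q.(\r.2)) ((let y = (if false then (\z.8) else (\u.4)) in 4) + ((let v = false in 0) + (2 - 4)))) else (\s.4))) (let t = (((2 - 0) - 0) * (9 * ((\a.7) 6))) in (\b.((\c.t) (\d.3)))))
step 2: [let@0] ((if ((\p.p) false) then ((\q.(\r.2)) ((let y = (if false then (\z.8) else (\u.4)) in 4) + ((let v = false in 0) + (2 - 4)))) else (\s.4)) (let t = (((2 - 0) - 0) * (9 * ((\a.7) 6))) in (\b.((\c.t) (\d.3)))))
step 3: [beta@0.0] ((if false then ((\q.(\r.2)) ((let y = (if false then (\z.8) else (\u.4)) in 4) + ((let v = false in 0) + (2 - 4)))) else (\s.4)) (let t = (((2 - 0) - 0) * (9 * ((\a.7) 6))) in (\b.((\c.t) (\d.3)))))
step 4: [if@0] ((\s.4) (let t = (((2 - 0) - 0) * (9 * ((\a.7) 6))) in (\b.((\c.t) (\d.3)))))

Answer: if at 0 : (if false then ((\q.(\r.2)) ((let y = (if false then (\z.8) else (\u.4)) in 4) + ((let v = false in 0) + (2 - 4)))) else (\s.4))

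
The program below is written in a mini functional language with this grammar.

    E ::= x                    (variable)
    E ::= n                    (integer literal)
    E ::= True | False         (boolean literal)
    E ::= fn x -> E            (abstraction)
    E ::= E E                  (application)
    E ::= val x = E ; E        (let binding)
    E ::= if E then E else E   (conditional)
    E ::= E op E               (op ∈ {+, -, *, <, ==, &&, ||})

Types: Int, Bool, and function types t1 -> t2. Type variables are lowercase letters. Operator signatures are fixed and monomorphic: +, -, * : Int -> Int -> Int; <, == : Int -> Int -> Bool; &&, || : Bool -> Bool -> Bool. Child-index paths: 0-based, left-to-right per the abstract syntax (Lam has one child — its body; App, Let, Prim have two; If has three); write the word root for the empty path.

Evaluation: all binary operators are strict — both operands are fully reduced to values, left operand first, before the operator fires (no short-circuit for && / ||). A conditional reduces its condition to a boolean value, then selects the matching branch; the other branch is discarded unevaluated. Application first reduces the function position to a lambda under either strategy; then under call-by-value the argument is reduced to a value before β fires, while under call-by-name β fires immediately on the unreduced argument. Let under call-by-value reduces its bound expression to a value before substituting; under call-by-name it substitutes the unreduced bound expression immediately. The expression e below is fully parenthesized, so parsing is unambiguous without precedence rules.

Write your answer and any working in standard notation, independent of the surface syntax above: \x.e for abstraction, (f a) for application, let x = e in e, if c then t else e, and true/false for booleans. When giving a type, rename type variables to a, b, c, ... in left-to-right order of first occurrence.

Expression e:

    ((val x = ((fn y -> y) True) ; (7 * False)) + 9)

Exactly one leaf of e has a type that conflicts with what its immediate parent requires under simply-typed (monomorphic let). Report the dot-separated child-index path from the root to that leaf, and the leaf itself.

Answer: 0.1.1 : false

Working:
y : a
\y._ : a -> a
  unify a -> a ~ Bool -> b
  unify a ~ Bool
  unify Bool ~ b
_ _ : Bool
let x : Bool
  unify Int ~ Int
  unify Bool ~ Int
  FAIL: mismatch Bool ~ Int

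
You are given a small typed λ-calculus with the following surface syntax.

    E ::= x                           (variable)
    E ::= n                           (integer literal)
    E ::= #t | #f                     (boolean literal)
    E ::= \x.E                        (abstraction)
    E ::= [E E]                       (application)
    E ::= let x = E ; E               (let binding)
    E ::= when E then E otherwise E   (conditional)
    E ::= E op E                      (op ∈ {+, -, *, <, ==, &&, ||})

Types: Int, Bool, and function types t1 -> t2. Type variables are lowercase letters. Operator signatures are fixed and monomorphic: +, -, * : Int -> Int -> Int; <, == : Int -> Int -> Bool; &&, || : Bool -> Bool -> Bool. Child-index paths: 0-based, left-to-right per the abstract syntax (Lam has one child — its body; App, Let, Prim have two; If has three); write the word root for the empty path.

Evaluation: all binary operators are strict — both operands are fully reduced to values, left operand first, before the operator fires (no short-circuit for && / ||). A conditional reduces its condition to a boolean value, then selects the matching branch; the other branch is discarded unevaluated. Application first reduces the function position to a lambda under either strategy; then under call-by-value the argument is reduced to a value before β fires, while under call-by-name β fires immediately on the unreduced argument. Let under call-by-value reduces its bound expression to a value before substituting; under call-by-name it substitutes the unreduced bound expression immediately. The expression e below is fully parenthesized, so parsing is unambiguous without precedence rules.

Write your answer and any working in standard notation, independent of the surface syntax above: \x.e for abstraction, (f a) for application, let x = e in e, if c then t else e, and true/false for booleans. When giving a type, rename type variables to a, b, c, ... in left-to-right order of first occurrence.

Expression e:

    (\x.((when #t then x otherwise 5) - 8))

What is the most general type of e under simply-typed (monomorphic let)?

Working:
  unify Bool ~ Bool
x : a
  unify a ~ Int
  unify Int ~ Int
  unify Int ~ Int
\x._ : Int -> Int

Answer: Int -> Int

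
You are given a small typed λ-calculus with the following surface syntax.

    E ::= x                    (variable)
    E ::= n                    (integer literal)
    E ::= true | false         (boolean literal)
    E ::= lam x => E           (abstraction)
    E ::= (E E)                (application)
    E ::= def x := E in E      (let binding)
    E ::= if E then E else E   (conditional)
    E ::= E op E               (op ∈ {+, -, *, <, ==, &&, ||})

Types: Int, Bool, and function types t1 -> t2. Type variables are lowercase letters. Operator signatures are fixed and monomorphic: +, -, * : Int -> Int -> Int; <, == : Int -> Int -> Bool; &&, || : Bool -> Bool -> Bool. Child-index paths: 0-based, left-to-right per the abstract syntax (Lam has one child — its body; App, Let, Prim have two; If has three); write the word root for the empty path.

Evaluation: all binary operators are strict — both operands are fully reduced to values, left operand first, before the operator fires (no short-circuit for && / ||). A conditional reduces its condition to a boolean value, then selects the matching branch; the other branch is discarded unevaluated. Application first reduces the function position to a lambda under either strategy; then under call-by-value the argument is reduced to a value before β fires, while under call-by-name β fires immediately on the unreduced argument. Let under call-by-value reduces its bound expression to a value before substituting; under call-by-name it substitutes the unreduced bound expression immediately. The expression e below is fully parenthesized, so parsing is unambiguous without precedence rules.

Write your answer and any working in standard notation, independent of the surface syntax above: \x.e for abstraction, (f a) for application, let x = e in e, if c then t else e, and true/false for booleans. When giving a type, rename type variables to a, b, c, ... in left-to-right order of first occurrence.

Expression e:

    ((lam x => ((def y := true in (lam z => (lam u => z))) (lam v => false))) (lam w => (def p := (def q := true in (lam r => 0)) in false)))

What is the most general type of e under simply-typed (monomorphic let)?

Answer: a -> b -> Bool

Trace:
let y : Bool
z : b
\u._ : c -> b
\z._ : b -> c -> b
\v._ : d -> Bool
  unify b -> c -> b ~ (d -> Bool) -> e
  unify b ~ d -> Bool
  unify c -> d -> Bool ~ e
_ _ : c -> d -> Bool
\x._ : a -> c -> d -> Bool
let q : Bool
\r._ : g -> Int
let p : g -> Int
\w._ : f -> Bool
  unify a -> c -> d -> Bool ~ (f -> Bool) -> h
  unify a ~ f -> Bool
  unify c -> d -> Bool ~ h
_ _ : c -> d -> Bool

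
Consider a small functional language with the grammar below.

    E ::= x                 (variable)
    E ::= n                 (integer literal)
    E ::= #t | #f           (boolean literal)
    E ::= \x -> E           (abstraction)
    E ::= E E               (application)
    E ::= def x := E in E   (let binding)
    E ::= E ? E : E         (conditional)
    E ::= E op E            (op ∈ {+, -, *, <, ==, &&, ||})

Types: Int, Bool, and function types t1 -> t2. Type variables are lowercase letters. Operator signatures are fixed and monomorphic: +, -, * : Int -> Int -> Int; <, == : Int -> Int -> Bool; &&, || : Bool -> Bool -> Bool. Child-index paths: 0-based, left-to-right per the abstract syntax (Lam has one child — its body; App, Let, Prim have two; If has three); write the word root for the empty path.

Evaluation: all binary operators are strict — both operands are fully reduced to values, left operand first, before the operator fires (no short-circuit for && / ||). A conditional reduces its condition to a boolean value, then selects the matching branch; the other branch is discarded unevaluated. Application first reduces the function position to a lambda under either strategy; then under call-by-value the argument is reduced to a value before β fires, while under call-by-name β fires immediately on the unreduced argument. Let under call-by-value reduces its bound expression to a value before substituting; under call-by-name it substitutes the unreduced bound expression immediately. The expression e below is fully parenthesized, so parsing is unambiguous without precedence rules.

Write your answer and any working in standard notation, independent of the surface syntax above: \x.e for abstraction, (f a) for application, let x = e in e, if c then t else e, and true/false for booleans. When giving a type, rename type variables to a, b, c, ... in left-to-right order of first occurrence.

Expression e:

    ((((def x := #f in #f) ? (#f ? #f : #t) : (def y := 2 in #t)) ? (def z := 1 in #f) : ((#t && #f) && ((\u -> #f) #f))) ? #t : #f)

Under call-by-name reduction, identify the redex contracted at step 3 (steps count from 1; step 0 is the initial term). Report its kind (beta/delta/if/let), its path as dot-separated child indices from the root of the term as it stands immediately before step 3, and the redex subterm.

Answer: let at 0.0 : (let y = 2 in true)

Trace:
step 0: (if (if (if (let x = false in false) then (if false then false else true) else (let y = 2 in true)) then (let z = 1 in false) else ((true && false) && ((\u.false) false))) then true else false)
step 1: [let@0.0.0] (if (if (if false then (if false then false else true) else (let y = 2 in true)) then (let z = 1 in false) else ((true && false) && ((\u.false) false))) then true else false)
step 2: [if@0.0] (if (if (let y = 2 in true) then (let z = 1 in false) else ((true && false) && ((\u.false) false))) then true else false)
step 3: [let@0.0] (if (if true then (let z = 1 in false) else ((true && false) && ((\u.false) false))) then true else false)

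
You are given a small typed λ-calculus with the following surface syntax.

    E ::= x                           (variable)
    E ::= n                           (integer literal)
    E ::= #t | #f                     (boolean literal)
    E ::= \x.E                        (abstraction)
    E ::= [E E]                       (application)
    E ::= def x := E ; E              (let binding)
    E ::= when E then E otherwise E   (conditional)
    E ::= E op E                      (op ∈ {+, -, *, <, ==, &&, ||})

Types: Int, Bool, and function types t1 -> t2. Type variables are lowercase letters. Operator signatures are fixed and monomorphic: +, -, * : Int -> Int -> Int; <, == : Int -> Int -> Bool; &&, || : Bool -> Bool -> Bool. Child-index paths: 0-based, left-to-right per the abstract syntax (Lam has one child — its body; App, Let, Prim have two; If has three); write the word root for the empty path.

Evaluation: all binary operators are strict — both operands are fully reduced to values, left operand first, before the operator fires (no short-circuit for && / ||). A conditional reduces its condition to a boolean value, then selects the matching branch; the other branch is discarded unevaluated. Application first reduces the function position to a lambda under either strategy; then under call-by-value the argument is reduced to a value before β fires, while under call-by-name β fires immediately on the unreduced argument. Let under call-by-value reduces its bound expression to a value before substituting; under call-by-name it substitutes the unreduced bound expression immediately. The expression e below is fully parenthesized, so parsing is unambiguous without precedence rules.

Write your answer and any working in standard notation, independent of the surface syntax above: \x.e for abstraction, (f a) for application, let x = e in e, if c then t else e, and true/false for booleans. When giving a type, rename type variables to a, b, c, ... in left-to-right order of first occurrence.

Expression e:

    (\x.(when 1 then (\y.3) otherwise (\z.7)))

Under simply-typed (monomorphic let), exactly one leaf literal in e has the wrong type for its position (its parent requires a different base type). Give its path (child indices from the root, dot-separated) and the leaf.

Answer: 0.0 : 1

Derivation:
  unify Int ~ Bool
  FAIL: mismatch Int ~ Bool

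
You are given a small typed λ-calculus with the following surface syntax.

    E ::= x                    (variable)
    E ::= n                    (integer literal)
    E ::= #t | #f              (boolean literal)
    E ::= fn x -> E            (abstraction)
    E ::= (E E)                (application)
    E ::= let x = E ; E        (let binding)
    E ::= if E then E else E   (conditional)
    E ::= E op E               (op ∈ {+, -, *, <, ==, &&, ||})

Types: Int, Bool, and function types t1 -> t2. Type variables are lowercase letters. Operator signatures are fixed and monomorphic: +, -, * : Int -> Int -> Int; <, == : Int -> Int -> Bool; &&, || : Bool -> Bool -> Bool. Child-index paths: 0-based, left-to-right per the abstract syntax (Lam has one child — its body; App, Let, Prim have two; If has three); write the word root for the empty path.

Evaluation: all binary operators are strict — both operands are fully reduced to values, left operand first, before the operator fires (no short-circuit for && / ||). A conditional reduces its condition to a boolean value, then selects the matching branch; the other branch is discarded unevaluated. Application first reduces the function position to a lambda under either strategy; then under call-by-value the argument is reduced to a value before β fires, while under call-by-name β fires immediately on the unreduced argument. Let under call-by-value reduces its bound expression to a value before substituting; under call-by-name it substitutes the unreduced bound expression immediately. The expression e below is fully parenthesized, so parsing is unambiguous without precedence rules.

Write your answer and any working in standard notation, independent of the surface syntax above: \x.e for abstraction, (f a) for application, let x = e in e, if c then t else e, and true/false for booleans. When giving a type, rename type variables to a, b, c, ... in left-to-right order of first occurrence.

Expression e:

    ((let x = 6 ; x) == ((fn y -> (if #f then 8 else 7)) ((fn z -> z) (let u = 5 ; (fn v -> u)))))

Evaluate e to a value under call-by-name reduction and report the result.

Answer: false

Trace:
step 0: ((let x = 6 in x) == ((\y.(if false then 8 else 7)) ((\z.z) (let u = 5 in (\v.u)))))
step 1: [let@0] (6 == ((\y.(if false then 8 else 7)) ((\z.z) (let u = 5 in (\v.u)))))
step 2: [beta@1] (6 == (if false then 8 else 7))
step 3: [if@1] (6 == 7)
step 4: [delta@root] false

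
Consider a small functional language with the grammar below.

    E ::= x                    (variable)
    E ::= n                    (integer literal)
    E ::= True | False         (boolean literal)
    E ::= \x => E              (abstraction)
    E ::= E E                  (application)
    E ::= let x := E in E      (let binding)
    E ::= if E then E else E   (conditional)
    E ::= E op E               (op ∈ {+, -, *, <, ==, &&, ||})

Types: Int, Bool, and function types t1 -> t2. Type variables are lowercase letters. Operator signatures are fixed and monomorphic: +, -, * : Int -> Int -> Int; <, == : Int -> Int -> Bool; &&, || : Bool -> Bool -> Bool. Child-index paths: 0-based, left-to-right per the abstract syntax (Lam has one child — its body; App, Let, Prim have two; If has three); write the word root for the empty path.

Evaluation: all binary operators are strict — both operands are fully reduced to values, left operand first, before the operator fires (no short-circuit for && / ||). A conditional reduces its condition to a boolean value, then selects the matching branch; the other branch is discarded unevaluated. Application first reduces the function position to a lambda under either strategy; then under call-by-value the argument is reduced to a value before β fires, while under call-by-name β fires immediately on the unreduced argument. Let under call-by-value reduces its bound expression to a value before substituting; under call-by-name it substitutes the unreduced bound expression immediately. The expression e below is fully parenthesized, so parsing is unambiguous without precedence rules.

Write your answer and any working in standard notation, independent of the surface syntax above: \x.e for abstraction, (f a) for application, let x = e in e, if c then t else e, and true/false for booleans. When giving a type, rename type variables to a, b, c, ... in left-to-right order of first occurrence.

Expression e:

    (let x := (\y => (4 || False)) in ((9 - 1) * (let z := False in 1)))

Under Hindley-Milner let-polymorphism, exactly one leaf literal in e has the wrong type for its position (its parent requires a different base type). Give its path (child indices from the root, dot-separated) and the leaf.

Answer: 0.0.0 : 4

Trace:
  unify Int ~ Bool
  FAIL: mismatch Int ~ Bool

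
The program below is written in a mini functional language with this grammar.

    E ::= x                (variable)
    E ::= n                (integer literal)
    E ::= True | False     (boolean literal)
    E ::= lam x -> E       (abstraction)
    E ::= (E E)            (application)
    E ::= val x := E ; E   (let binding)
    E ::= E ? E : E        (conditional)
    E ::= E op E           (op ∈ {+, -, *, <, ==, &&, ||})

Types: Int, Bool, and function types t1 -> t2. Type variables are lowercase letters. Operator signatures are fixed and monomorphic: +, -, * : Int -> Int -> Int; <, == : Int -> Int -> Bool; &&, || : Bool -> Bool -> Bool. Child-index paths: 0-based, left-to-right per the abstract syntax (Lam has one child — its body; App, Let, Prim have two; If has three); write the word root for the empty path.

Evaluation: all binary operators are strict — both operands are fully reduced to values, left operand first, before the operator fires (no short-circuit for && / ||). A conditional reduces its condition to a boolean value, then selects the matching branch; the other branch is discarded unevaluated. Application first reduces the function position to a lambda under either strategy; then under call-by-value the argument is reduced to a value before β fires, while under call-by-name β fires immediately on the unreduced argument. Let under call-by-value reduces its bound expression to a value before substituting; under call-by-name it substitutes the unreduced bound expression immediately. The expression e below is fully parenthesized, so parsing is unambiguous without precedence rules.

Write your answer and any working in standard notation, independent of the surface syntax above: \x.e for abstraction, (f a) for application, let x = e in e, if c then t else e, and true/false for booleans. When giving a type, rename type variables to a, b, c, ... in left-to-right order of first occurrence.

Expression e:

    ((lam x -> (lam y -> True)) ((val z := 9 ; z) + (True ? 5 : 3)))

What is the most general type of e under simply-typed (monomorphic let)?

Trace:
\y._ : b -> Bool
\x._ : a -> b -> Bool
let z : Int
z : Int
  unify Int ~ Int
  unify Bool ~ Bool
  unify Int ~ Int
  unify Int ~ Int
  unify a -> b -> Bool ~ Int -> c
  unify a ~ Int
  unify b -> Bool ~ c
_ _ : b -> Bool

Answer: a -> Bool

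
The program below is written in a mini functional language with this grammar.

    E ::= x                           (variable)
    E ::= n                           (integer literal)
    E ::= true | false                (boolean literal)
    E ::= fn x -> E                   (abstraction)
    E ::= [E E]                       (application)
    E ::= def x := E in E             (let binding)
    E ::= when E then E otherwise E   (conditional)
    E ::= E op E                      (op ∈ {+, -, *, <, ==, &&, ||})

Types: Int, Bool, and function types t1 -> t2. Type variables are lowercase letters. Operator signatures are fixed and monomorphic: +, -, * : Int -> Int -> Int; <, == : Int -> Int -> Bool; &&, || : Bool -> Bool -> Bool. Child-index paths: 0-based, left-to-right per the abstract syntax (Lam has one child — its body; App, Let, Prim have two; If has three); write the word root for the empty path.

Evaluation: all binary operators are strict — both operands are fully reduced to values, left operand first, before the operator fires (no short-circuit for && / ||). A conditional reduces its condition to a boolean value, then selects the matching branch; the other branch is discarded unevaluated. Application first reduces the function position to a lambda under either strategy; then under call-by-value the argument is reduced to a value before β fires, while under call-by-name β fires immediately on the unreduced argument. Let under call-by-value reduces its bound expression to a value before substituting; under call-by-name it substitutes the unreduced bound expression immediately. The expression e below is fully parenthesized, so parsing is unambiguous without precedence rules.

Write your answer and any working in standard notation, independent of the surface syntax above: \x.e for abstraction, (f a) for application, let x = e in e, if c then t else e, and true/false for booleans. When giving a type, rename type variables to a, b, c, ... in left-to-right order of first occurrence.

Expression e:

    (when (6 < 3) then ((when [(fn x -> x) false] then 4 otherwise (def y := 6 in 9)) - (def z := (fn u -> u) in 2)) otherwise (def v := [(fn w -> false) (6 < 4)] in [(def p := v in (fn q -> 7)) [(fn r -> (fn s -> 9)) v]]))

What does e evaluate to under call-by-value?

Answer: 7

Working:
step 0: (if (6 < 3) then ((if ((\x.x) false) then 4 else (let y = 6 in 9)) - (let z = (\u.u) in 2)) else (let v = ((\w.false) (6 < 4)) in ((let p = v in (\q.7)) ((\r.(\s.9)) v))))
step 1: [delta@0] (if false then ((if ((\x.x) false) then 4 else (let y = 6 in 9)) - (let z = (\u.u) in 2)) else (let v = ((\w.false) (6 < 4)) in ((let p = v in (\q.7)) ((\r.(\s.9)) v))))
step 2: [if@root] (let v = ((\w.false) (6 < 4)) in ((let p = v in (\q.7)) ((\r.(\s.9)) v)))
step 3: [delta@0.1] (let v = ((\w.false) false) in ((let p = v in (\q.7)) ((\r.(\s.9)) v)))
step 4: [beta@0] (let v = false in ((let p = v in (\q.7)) ((\r.(\s.9)) v)))
step 5: [let@root] ((let p = false in (\q.7)) ((\r.(\s.9)) false))
step 6: [let@0] ((\q.7) ((\r.(\s.9)) false))
step 7: [beta@1] ((\q.7) (\s.9))
step 8: [beta@root] 7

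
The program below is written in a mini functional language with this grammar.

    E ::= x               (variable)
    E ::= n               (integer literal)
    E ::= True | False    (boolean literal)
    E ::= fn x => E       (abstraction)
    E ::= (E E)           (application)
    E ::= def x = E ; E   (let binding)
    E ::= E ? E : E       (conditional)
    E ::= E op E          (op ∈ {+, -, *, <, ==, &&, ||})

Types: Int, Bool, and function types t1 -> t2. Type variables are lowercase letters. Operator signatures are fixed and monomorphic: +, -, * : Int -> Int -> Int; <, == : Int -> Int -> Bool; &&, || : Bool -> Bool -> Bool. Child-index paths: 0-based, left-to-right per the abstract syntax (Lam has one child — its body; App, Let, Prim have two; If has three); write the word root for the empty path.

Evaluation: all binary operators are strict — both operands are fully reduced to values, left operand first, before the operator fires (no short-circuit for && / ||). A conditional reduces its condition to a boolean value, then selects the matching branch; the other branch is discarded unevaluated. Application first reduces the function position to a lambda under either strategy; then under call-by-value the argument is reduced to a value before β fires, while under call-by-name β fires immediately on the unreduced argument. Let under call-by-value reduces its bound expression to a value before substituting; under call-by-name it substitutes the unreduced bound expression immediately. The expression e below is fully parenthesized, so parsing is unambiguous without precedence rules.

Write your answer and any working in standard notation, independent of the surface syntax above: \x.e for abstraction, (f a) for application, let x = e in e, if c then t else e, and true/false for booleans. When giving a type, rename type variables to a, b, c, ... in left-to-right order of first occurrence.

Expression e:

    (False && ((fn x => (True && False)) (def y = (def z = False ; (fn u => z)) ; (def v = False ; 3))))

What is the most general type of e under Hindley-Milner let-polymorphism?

Working:
  unify Bool ~ Bool
  unify Bool ~ Bool
  unify Bool ~ Bool
\x._ : a -> Bool
let z : Bool
z : Bool
\u._ : b -> Bool
let y : forall. b -> Bool
let v : Bool
  unify a -> Bool ~ Int -> c
  unify a ~ Int
  unify Bool ~ c
_ _ : Bool
  unify Bool ~ Bool

Answer: Bool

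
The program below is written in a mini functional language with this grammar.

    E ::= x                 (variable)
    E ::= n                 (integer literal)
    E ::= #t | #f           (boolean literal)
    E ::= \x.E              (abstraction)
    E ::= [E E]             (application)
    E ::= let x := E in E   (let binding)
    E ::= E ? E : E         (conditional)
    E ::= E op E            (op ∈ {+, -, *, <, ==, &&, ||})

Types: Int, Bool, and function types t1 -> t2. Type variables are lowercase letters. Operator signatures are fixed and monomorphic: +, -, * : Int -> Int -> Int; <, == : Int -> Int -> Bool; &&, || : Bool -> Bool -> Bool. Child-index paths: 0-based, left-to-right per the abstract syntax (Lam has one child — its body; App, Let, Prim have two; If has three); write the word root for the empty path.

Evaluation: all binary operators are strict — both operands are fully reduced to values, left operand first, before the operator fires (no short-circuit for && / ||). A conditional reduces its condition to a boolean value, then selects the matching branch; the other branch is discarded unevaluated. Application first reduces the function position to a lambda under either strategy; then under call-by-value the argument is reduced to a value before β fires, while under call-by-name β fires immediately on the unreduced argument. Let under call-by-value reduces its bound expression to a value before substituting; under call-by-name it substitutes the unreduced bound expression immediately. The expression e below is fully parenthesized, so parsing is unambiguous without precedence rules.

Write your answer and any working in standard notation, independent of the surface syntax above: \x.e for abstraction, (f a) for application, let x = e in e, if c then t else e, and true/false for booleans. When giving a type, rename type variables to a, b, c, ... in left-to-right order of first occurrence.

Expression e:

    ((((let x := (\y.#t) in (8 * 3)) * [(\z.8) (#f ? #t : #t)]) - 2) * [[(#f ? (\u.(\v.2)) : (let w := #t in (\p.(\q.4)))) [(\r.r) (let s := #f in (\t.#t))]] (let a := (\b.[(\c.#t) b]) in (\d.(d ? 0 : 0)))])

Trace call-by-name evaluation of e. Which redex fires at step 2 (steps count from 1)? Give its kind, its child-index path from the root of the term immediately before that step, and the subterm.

Answer: delta at 0.0.0 : (8 * 3)

Trace:
step 0: ((((let x = (\y.true) in (8 * 3)) * ((\z.8) (if false then true else true))) - 2) * (((if false then (\u.(\v.2)) else (let w = true in (\p.(\q.4)))) ((\r.r) (let s = false in (\t.true)))) (let a = (\b.((\c.true) b)) in (\d.(if d then 0 else 0)))))
step 1: [let@0.0.0] ((((8 * 3) * ((\z.8) (if false then true else true))) - 2) * (((if false then (\u.(\v.2)) else (let w = true in (\p.(\q.4)))) ((\r.r) (let s = false in (\t.true)))) (let a = (\b.((\c.true) b)) in (\d.(if d then 0 else 0)))))
step 2: [delta@0.0.0] (((24 * ((\z.8) (if false then true else true))) - 2) * (((if false then (\u.(\v.2)) else (let w = true in (\p.(\q.4)))) ((\r.r) (let s = false in (\t.true)))) (let a = (\b.((\c.true) b)) in (\d.(if d then 0 else 0)))))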